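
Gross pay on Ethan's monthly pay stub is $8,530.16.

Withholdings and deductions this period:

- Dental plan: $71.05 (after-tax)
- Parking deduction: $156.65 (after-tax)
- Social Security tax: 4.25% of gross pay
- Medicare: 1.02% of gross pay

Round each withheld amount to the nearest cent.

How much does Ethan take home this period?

$7,852.92

Medicare: $8,530.16 × 0.0102 = $87.01
Social Security tax: $8,530.16 × 0.0425 = $362.53
Parking deduction: $156.65
Dental plan: $71.05
Total deductions = $87.01 + $362.53 + $156.65 + $71.05 = $677.24
Net pay = $8,530.16 − $677.24 = $7,852.92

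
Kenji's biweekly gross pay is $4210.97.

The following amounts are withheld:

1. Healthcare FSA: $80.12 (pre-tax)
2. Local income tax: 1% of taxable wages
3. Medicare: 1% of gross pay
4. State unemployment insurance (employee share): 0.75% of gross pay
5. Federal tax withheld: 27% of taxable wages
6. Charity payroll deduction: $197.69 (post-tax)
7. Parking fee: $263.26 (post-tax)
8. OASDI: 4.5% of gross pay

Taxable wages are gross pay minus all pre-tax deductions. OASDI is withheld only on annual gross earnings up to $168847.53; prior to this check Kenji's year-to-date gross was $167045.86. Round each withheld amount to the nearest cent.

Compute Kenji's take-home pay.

$2358.49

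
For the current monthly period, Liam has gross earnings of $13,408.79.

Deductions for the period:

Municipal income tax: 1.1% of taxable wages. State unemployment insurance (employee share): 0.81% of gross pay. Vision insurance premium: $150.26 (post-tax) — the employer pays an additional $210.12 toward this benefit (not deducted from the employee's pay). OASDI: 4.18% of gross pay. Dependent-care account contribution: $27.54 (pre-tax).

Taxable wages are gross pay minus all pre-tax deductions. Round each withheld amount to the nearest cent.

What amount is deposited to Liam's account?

Dependent-care account contribution: $27.54
Taxable wages = $13,408.79 − $27.54 = $13,381.25
Municipal income tax: $13,381.25 × 0.011 = $147.19
State unemployment insurance (employee share): $13,408.79 × 0.0081 = $108.61
OASDI: $13,408.79 × 0.0418 = $560.49
Vision insurance premium: $150.26
(Employer's $210.12 toward vision insurance premium is not withheld from the employee.)
Total deductions = $27.54 + $147.19 + $108.61 + $560.49 + $150.26 = $994.09
Net pay = $13,408.79 − $994.09 = $12,414.70

$12,414.70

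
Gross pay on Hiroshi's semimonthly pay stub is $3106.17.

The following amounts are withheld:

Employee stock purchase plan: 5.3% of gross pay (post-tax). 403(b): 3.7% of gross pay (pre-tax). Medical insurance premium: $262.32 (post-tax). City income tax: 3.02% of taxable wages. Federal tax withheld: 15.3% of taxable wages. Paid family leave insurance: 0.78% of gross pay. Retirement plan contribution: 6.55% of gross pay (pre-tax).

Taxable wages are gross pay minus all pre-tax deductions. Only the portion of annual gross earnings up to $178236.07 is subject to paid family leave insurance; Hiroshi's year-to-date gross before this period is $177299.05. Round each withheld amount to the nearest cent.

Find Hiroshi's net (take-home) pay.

Retirement plan contribution: $3106.17 × 0.0655 = $203.45
403(b): $3106.17 × 0.037 = $114.93
Pre-tax total = $203.45 + $114.93 = $318.38
Taxable wages = $3106.17 − $318.38 = $2787.79
City income tax: $2787.79 × 0.0302 = $84.19
Federal tax withheld: $2787.79 × 0.153 = $426.53
Paid family leave insurance: only $178236.07 − $177299.05 = $937.02 of this check is subject → $937.02 × 0.0078 = $7.31
Medical insurance premium: $262.32
Employee stock purchase plan: $3106.17 × 0.053 = $164.63
Total deductions = $203.45 + $114.93 + $84.19 + $426.53 + $7.31 + $262.32 + $164.63 = $1263.36
Net pay = $3106.17 − $1263.36 = $1842.81

$1842.81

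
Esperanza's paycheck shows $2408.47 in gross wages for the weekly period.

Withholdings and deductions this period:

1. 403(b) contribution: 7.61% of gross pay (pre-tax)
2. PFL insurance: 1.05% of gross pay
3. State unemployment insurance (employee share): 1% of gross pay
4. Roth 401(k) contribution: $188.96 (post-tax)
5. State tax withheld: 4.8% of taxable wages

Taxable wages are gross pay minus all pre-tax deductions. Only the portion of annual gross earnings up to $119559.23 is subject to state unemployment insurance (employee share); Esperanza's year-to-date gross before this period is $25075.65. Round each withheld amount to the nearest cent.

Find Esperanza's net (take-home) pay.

403(b) contribution: $2408.47 × 0.0761 = $183.28
Taxable wages = $2408.47 − $183.28 = $2225.19
State tax withheld: $2225.19 × 0.048 = $106.81
State unemployment insurance (employee share): cap not yet reached, full $2408.47 is subject → $2408.47 × 0.01 = $24.08
PFL insurance: $2408.47 × 0.0105 = $25.29
Roth 401(k) contribution: $188.96
Total deductions = $183.28 + $106.81 + $24.08 + $25.29 + $188.96 = $528.42
Net pay = $2408.47 − $528.42 = $1880.05

$1880.05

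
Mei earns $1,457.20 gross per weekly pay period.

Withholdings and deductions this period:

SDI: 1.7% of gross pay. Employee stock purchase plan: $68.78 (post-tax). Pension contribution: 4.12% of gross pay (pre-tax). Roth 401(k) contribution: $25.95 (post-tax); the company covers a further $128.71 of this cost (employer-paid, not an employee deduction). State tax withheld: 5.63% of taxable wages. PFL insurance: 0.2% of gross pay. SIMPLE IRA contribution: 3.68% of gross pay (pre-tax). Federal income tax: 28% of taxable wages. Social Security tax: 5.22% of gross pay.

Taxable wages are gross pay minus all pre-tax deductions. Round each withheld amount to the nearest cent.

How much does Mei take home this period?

$693.23

Pension contribution: $1,457.20 × 0.0412 = $60.04
SIMPLE IRA contribution: $1,457.20 × 0.0368 = $53.62
Pre-tax total = $60.04 + $53.62 = $113.66
Taxable wages = $1,457.20 − $113.66 = $1,343.54
Federal income tax: $1,343.54 × 0.28 = $376.19
State tax withheld: $1,343.54 × 0.0563 = $75.64
PFL insurance: $1,457.20 × 0.002 = $2.91
SDI: $1,457.20 × 0.017 = $24.77
Social Security tax: $1,457.20 × 0.0522 = $76.07
Employee stock purchase plan: $68.78
Roth 401(k) contribution: $25.95
(Employer's $128.71 toward Roth 401(k) contribution is not withheld from the employee.)
Total deductions = $60.04 + $53.62 + $376.19 + $75.64 + $2.91 + $24.77 + $76.07 + $68.78 + $25.95 = $763.97
Net pay = $1,457.20 − $763.97 = $693.23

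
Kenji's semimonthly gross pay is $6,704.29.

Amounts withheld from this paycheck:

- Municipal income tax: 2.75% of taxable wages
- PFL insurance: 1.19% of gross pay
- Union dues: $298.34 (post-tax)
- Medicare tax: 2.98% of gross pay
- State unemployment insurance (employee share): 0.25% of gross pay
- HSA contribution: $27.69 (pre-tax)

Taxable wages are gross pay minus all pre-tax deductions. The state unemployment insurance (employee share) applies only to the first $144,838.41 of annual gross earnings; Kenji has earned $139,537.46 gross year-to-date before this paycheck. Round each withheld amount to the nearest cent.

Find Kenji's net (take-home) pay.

$5,901.83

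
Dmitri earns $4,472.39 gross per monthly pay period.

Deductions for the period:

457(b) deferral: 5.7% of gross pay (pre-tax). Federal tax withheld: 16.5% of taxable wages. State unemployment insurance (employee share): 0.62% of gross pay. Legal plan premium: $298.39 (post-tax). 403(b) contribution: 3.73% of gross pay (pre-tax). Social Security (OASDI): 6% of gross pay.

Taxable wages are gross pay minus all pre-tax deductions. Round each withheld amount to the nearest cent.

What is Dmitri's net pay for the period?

$2,787.82

403(b) contribution: $4,472.39 × 0.0373 = $166.82
457(b) deferral: $4,472.39 × 0.057 = $254.93
Pre-tax total = $166.82 + $254.93 = $421.75
Taxable wages = $4,472.39 − $421.75 = $4,050.64
Federal tax withheld: $4,050.64 × 0.165 = $668.36
Social Security (OASDI): $4,472.39 × 0.06 = $268.34
State unemployment insurance (employee share): $4,472.39 × 0.0062 = $27.73
Legal plan premium: $298.39
Total deductions = $166.82 + $254.93 + $668.36 + $268.34 + $27.73 + $298.39 = $1,684.57
Net pay = $4,472.39 − $1,684.57 = $2,787.82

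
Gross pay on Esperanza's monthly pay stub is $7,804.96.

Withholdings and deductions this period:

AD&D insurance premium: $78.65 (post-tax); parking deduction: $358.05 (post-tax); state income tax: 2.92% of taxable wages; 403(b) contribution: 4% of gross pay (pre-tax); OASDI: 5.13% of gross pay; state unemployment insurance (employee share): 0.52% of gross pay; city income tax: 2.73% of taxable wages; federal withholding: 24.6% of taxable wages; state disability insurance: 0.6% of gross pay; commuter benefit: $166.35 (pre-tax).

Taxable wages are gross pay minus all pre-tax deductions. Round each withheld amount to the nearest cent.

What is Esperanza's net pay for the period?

Commuter benefit: $166.35
403(b) contribution: $7,804.96 × 0.04 = $312.20
Pre-tax total = $166.35 + $312.20 = $478.55
Taxable wages = $7,804.96 − $478.55 = $7,326.41
Federal withholding: $7,326.41 × 0.246 = $1,802.30
State income tax: $7,326.41 × 0.0292 = $213.93
City income tax: $7,326.41 × 0.0273 = $200.01
OASDI: $7,804.96 × 0.0513 = $400.39
State disability insurance: $7,804.96 × 0.006 = $46.83
State unemployment insurance (employee share): $7,804.96 × 0.0052 = $40.59
AD&D insurance premium: $78.65
Parking deduction: $358.05
Total deductions = $166.35 + $312.20 + $1,802.30 + $213.93 + $200.01 + $400.39 + $46.83 + $40.59 + $78.65 + $358.05 = $3,619.30
Net pay = $7,804.96 − $3,619.30 = $4,185.66

$4,185.66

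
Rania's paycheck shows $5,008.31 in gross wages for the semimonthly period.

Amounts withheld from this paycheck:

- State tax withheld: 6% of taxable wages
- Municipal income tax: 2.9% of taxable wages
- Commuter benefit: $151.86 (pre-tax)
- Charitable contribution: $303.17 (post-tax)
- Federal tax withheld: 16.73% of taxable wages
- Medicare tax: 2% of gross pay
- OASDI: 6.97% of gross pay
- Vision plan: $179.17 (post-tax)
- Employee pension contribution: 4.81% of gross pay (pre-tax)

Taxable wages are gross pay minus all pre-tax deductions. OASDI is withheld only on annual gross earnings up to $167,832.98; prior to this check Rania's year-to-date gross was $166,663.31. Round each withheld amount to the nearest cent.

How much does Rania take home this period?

$2,768.55

Commuter benefit: $151.86
Employee pension contribution: $5,008.31 × 0.0481 = $240.90
Pre-tax total = $151.86 + $240.90 = $392.76
Taxable wages = $5,008.31 − $392.76 = $4,615.55
Federal tax withheld: $4,615.55 × 0.1673 = $772.18
State tax withheld: $4,615.55 × 0.06 = $276.93
Municipal income tax: $4,615.55 × 0.029 = $133.85
OASDI: only $167,832.98 − $166,663.31 = $1,169.67 of this check is subject → $1,169.67 × 0.0697 = $81.53
Medicare tax: $5,008.31 × 0.02 = $100.17
Vision plan: $179.17
Charitable contribution: $303.17
Total deductions = $151.86 + $240.90 + $772.18 + $276.93 + $133.85 + $81.53 + $100.17 + $179.17 + $303.17 = $2,239.76
Net pay = $5,008.31 − $2,239.76 = $2,768.55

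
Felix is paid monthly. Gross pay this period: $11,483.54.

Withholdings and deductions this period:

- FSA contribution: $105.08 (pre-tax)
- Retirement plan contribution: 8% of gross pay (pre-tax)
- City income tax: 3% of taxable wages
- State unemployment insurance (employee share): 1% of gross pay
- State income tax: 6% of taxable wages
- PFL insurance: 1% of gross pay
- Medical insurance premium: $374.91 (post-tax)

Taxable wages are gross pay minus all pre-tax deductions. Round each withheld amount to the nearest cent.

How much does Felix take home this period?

FSA contribution: $105.08
Retirement plan contribution: $11,483.54 × 0.08 = $918.68
Pre-tax total = $105.08 + $918.68 = $1,023.76
Taxable wages = $11,483.54 − $1,023.76 = $10,459.78
State income tax: $10,459.78 × 0.06 = $627.59
City income tax: $10,459.78 × 0.03 = $313.79
PFL insurance: $11,483.54 × 0.01 = $114.84
State unemployment insurance (employee share): $11,483.54 × 0.01 = $114.84
Medical insurance premium: $374.91
Total deductions = $105.08 + $918.68 + $627.59 + $313.79 + $114.84 + $114.84 + $374.91 = $2,569.73
Net pay = $11,483.54 − $2,569.73 = $8,913.81

$8,913.81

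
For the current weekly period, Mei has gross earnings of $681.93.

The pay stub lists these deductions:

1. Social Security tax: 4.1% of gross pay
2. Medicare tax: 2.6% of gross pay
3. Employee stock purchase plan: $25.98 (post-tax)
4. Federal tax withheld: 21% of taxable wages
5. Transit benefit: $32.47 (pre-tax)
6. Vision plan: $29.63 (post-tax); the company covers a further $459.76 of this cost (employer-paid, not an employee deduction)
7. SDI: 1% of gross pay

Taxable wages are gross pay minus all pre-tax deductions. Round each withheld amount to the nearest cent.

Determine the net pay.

Transit benefit: $32.47
Taxable wages = $681.93 − $32.47 = $649.46
Federal tax withheld: $649.46 × 0.21 = $136.39
Medicare tax: $681.93 × 0.026 = $17.73
Social Security tax: $681.93 × 0.041 = $27.96
SDI: $681.93 × 0.01 = $6.82
Vision plan: $29.63
Employee stock purchase plan: $25.98
(Employer's $459.76 toward vision plan is not withheld from the employee.)
Total deductions = $32.47 + $136.39 + $17.73 + $27.96 + $6.82 + $29.63 + $25.98 = $276.98
Net pay = $681.93 − $276.98 = $404.95

$404.95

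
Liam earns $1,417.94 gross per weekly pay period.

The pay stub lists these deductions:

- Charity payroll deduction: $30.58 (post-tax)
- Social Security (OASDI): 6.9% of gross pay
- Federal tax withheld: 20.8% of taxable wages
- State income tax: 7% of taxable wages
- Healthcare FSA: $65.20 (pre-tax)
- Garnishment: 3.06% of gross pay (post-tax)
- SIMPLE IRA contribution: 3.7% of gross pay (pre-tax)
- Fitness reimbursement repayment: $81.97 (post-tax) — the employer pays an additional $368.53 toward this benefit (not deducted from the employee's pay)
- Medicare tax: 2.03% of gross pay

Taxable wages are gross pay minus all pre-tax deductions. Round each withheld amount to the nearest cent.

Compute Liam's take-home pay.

SIMPLE IRA contribution: $1,417.94 × 0.037 = $52.46
Healthcare FSA: $65.20
Pre-tax total = $52.46 + $65.20 = $117.66
Taxable wages = $1,417.94 − $117.66 = $1,300.28
State income tax: $1,300.28 × 0.07 = $91.02
Federal tax withheld: $1,300.28 × 0.208 = $270.46
Medicare tax: $1,417.94 × 0.0203 = $28.78
Social Security (OASDI): $1,417.94 × 0.069 = $97.84
Garnishment: $1,417.94 × 0.0306 = $43.39
Charity payroll deduction: $30.58
Fitness reimbursement repayment: $81.97
(Employer's $368.53 toward fitness reimbursement repayment is not withheld from the employee.)
Total deductions = $52.46 + $65.20 + $91.02 + $270.46 + $28.78 + $97.84 + $43.39 + $30.58 + $81.97 = $761.70
Net pay = $1,417.94 − $761.70 = $656.24

$656.24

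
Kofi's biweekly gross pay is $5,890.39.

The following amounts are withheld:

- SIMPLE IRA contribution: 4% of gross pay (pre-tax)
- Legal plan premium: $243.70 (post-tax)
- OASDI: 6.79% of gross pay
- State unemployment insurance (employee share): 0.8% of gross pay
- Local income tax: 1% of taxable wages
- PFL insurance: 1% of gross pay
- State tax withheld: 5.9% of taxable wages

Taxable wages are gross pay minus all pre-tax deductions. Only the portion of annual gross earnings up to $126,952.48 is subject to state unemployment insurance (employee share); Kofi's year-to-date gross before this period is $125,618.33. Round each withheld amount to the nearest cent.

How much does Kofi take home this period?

$4,551.36

SIMPLE IRA contribution: $5,890.39 × 0.04 = $235.62
Taxable wages = $5,890.39 − $235.62 = $5,654.77
Local income tax: $5,654.77 × 0.01 = $56.55
State tax withheld: $5,654.77 × 0.059 = $333.63
State unemployment insurance (employee share): only $126,952.48 − $125,618.33 = $1,334.15 of this check is subject → $1,334.15 × 0.008 = $10.67
OASDI: $5,890.39 × 0.0679 = $399.96
PFL insurance: $5,890.39 × 0.01 = $58.90
Legal plan premium: $243.70
Total deductions = $235.62 + $56.55 + $333.63 + $10.67 + $399.96 + $58.90 + $243.70 = $1,339.03
Net pay = $5,890.39 − $1,339.03 = $4,551.36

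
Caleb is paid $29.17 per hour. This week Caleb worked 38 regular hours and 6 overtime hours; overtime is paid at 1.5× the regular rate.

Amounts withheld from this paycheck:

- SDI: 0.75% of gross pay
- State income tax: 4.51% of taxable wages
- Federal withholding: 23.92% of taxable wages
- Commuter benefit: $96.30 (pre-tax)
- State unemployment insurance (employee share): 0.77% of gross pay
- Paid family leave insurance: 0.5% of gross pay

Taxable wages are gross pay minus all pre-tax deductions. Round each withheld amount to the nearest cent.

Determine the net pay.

Regular pay: 38 × $29.17 = $1,108.46
Overtime pay: 6 × $29.17 × 1.5 = $262.53
Gross pay = $1,108.46 + $262.53 = $1,370.99
Commuter benefit: $96.30
Taxable wages = $1,370.99 − $96.30 = $1,274.69
Federal withholding: $1,274.69 × 0.2392 = $304.91
State income tax: $1,274.69 × 0.0451 = $57.49
Paid family leave insurance: $1,370.99 × 0.005 = $6.85
State unemployment insurance (employee share): $1,370.99 × 0.0077 = $10.56
SDI: $1,370.99 × 0.0075 = $10.28
Total deductions = $96.30 + $304.91 + $57.49 + $6.85 + $10.56 + $10.28 = $486.39
Net pay = $1,370.99 − $486.39 = $884.60

$884.60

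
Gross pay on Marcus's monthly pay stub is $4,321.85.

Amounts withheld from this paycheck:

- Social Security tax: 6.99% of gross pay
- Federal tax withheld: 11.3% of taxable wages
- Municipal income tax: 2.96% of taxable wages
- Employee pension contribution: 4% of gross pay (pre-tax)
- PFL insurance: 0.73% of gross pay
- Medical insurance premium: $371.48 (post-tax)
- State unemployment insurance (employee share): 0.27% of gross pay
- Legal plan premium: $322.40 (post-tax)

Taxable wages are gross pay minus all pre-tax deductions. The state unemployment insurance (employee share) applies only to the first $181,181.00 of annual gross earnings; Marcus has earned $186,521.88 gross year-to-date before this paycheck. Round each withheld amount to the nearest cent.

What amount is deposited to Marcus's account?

$2,529.81

Employee pension contribution: $4,321.85 × 0.04 = $172.87
Taxable wages = $4,321.85 − $172.87 = $4,148.98
Municipal income tax: $4,148.98 × 0.0296 = $122.81
Federal tax withheld: $4,148.98 × 0.113 = $468.83
State unemployment insurance (employee share): annual cap $181,181.00 already reached (YTD $186,521.88), so $0.00
PFL insurance: $4,321.85 × 0.0073 = $31.55
Social Security tax: $4,321.85 × 0.0699 = $302.10
Medical insurance premium: $371.48
Legal plan premium: $322.40
Total deductions = $172.87 + $122.81 + $468.83 + $0.00 + $31.55 + $302.10 + $371.48 + $322.40 = $1,792.04
Net pay = $4,321.85 − $1,792.04 = $2,529.81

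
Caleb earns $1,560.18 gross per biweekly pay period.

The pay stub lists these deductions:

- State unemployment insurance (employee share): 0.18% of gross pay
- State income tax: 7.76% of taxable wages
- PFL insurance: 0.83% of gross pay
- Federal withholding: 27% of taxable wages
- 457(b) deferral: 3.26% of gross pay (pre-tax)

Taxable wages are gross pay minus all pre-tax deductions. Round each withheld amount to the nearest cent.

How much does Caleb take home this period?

457(b) deferral: $1,560.18 × 0.0326 = $50.86
Taxable wages = $1,560.18 − $50.86 = $1,509.32
Federal withholding: $1,509.32 × 0.27 = $407.52
State income tax: $1,509.32 × 0.0776 = $117.12
PFL insurance: $1,560.18 × 0.0083 = $12.95
State unemployment insurance (employee share): $1,560.18 × 0.0018 = $2.81
Total deductions = $50.86 + $407.52 + $117.12 + $12.95 + $2.81 = $591.26
Net pay = $1,560.18 − $591.26 = $968.92

$968.92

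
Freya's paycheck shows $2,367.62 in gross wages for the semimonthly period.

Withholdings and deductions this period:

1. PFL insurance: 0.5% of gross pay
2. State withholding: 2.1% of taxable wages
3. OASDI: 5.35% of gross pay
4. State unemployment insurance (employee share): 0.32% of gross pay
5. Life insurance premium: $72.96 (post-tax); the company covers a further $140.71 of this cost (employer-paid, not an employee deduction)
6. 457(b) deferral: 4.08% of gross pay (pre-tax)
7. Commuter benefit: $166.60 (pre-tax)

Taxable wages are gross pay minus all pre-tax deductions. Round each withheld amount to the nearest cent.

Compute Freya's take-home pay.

$1,841.18

457(b) deferral: $2,367.62 × 0.0408 = $96.60
Commuter benefit: $166.60
Pre-tax total = $96.60 + $166.60 = $263.20
Taxable wages = $2,367.62 − $263.20 = $2,104.42
State withholding: $2,104.42 × 0.021 = $44.19
OASDI: $2,367.62 × 0.0535 = $126.67
PFL insurance: $2,367.62 × 0.005 = $11.84
State unemployment insurance (employee share): $2,367.62 × 0.0032 = $7.58
Life insurance premium: $72.96
(Employer's $140.71 toward life insurance premium is not withheld from the employee.)
Total deductions = $96.60 + $166.60 + $44.19 + $126.67 + $11.84 + $7.58 + $72.96 = $526.44
Net pay = $2,367.62 − $526.44 = $1,841.18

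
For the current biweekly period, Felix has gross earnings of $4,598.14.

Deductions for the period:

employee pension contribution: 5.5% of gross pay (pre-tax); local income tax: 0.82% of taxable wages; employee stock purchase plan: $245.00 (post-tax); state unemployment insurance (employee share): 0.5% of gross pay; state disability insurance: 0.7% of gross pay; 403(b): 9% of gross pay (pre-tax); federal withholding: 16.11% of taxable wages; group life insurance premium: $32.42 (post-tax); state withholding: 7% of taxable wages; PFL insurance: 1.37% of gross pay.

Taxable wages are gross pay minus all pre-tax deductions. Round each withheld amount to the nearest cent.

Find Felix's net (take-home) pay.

$2,595.03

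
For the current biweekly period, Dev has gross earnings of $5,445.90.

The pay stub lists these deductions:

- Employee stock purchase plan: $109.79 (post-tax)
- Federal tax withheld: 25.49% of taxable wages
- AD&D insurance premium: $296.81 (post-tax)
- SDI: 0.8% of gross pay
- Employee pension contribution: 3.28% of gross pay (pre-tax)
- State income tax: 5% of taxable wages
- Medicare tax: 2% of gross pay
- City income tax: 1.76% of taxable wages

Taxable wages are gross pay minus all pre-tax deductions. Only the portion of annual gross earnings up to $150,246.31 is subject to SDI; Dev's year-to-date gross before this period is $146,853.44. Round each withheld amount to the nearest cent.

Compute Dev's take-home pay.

Employee pension contribution: $5,445.90 × 0.0328 = $178.63
Taxable wages = $5,445.90 − $178.63 = $5,267.27
State income tax: $5,267.27 × 0.05 = $263.36
City income tax: $5,267.27 × 0.0176 = $92.70
Federal tax withheld: $5,267.27 × 0.2549 = $1,342.63
SDI: only $150,246.31 − $146,853.44 = $3,392.87 of this check is subject → $3,392.87 × 0.008 = $27.14
Medicare tax: $5,445.90 × 0.02 = $108.92
Employee stock purchase plan: $109.79
AD&D insurance premium: $296.81
Total deductions = $178.63 + $263.36 + $92.70 + $1,342.63 + $27.14 + $108.92 + $109.79 + $296.81 = $2,419.98
Net pay = $5,445.90 − $2,419.98 = $3,025.92

$3,025.92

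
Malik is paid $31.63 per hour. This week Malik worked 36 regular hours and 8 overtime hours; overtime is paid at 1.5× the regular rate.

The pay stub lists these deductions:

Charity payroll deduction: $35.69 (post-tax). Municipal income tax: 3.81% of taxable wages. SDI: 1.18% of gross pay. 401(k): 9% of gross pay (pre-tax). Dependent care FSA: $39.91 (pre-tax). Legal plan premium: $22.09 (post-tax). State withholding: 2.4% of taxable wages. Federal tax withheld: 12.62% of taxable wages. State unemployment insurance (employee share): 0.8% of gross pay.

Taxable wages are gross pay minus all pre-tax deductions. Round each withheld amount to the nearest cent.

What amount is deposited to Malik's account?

Regular pay: 36 × $31.63 = $1138.68
Overtime pay: 8 × $31.63 × 1.5 = $379.56
Gross pay = $1138.68 + $379.56 = $1518.24
Dependent care FSA: $39.91
401(k): $1518.24 × 0.09 = $136.64
Pre-tax total = $39.91 + $136.64 = $176.55
Taxable wages = $1518.24 − $176.55 = $1341.69
Municipal income tax: $1341.69 × 0.0381 = $51.12
State withholding: $1341.69 × 0.024 = $32.20
Federal tax withheld: $1341.69 × 0.1262 = $169.32
State unemployment insurance (employee share): $1518.24 × 0.008 = $12.15
SDI: $1518.24 × 0.0118 = $17.92
Legal plan premium: $22.09
Charity payroll deduction: $35.69
Total deductions = $39.91 + $136.64 + $51.12 + $32.20 + $169.32 + $12.15 + $17.92 + $22.09 + $35.69 = $517.04
Net pay = $1518.24 − $517.04 = $1001.20

$1001.20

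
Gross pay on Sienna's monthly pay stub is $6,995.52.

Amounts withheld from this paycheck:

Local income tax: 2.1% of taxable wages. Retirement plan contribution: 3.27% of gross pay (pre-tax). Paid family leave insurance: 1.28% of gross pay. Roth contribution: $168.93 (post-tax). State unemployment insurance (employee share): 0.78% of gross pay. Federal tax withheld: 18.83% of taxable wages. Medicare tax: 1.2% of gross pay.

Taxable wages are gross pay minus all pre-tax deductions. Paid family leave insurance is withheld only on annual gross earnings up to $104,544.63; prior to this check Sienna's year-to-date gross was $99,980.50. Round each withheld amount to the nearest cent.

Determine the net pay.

Retirement plan contribution: $6,995.52 × 0.0327 = $228.75
Taxable wages = $6,995.52 − $228.75 = $6,766.77
Local income tax: $6,766.77 × 0.021 = $142.10
Federal tax withheld: $6,766.77 × 0.1883 = $1,274.18
Medicare tax: $6,995.52 × 0.012 = $83.95
State unemployment insurance (employee share): $6,995.52 × 0.0078 = $54.57
Paid family leave insurance: only $104,544.63 − $99,980.50 = $4,564.13 of this check is subject → $4,564.13 × 0.0128 = $58.42
Roth contribution: $168.93
Total deductions = $228.75 + $142.10 + $1,274.18 + $83.95 + $54.57 + $58.42 + $168.93 = $2,010.90
Net pay = $6,995.52 − $2,010.90 = $4,984.62

$4,984.62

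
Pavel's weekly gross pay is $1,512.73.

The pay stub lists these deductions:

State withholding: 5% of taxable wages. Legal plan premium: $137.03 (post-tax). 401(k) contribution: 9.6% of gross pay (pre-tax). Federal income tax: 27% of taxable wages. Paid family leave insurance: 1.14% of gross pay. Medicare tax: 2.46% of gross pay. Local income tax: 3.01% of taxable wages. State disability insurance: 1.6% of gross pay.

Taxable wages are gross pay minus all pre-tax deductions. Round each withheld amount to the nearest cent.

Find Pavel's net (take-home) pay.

$673.05

401(k) contribution: $1,512.73 × 0.096 = $145.22
Taxable wages = $1,512.73 − $145.22 = $1,367.51
Local income tax: $1,367.51 × 0.0301 = $41.16
Federal income tax: $1,367.51 × 0.27 = $369.23
State withholding: $1,367.51 × 0.05 = $68.38
Paid family leave insurance: $1,512.73 × 0.0114 = $17.25
State disability insurance: $1,512.73 × 0.016 = $24.20
Medicare tax: $1,512.73 × 0.0246 = $37.21
Legal plan premium: $137.03
Total deductions = $145.22 + $41.16 + $369.23 + $68.38 + $17.25 + $24.20 + $37.21 + $137.03 = $839.68
Net pay = $1,512.73 − $839.68 = $673.05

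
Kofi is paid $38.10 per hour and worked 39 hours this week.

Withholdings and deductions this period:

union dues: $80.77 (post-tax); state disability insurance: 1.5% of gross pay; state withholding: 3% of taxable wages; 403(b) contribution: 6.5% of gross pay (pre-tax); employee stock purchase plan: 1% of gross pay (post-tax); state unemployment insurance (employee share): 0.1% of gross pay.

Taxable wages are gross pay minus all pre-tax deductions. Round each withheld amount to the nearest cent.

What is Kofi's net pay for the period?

$1,228.23

Gross pay: 39 × $38.10 = $1,485.90
403(b) contribution: $1,485.90 × 0.065 = $96.58
Taxable wages = $1,485.90 − $96.58 = $1,389.32
State withholding: $1,389.32 × 0.03 = $41.68
State unemployment insurance (employee share): $1,485.90 × 0.001 = $1.49
State disability insurance: $1,485.90 × 0.015 = $22.29
Union dues: $80.77
Employee stock purchase plan: $1,485.90 × 0.01 = $14.86
Total deductions = $96.58 + $41.68 + $1.49 + $22.29 + $80.77 + $14.86 = $257.67
Net pay = $1,485.90 − $257.67 = $1,228.23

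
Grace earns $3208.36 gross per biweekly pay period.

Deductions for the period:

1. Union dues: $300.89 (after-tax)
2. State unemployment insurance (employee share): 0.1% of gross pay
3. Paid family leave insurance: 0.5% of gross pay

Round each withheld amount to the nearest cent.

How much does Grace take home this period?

$2888.22

Paid family leave insurance: $3208.36 × 0.005 = $16.04
State unemployment insurance (employee share): $3208.36 × 0.001 = $3.21
Union dues: $300.89
Total deductions = $16.04 + $3.21 + $300.89 = $320.14
Net pay = $3208.36 − $320.14 = $2888.22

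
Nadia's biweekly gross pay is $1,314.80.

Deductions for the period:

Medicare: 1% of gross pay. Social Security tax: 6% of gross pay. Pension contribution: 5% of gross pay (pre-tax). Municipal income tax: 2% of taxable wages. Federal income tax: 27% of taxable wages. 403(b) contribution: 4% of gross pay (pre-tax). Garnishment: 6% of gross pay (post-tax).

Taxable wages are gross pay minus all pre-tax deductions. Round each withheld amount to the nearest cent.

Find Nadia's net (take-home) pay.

$678.56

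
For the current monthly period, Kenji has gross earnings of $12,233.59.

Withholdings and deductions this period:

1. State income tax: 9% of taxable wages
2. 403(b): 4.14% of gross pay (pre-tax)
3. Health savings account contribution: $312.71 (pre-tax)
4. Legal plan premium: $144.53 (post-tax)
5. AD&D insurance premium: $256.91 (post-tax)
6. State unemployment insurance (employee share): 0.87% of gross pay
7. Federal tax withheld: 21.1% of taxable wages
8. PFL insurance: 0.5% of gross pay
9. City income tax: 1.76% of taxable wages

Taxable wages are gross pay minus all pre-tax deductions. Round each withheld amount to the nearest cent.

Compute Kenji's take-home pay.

$7,208.74

Health savings account contribution: $312.71
403(b): $12,233.59 × 0.0414 = $506.47
Pre-tax total = $312.71 + $506.47 = $819.18
Taxable wages = $12,233.59 − $819.18 = $11,414.41
Federal tax withheld: $11,414.41 × 0.211 = $2,408.44
City income tax: $11,414.41 × 0.0176 = $200.89
State income tax: $11,414.41 × 0.09 = $1,027.30
PFL insurance: $12,233.59 × 0.005 = $61.17
State unemployment insurance (employee share): $12,233.59 × 0.0087 = $106.43
Legal plan premium: $144.53
AD&D insurance premium: $256.91
Total deductions = $312.71 + $506.47 + $2,408.44 + $200.89 + $1,027.30 + $61.17 + $106.43 + $144.53 + $256.91 = $5,024.85
Net pay = $12,233.59 − $5,024.85 = $7,208.74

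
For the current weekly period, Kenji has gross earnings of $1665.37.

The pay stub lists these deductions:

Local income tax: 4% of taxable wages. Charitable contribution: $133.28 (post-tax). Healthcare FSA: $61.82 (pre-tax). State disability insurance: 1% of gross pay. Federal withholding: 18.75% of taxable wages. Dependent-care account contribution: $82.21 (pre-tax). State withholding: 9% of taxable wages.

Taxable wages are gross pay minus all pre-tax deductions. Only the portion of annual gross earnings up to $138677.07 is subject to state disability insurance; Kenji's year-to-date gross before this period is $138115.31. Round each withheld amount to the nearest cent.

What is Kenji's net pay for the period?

$899.42

Dependent-care account contribution: $82.21
Healthcare FSA: $61.82
Pre-tax total = $82.21 + $61.82 = $144.03
Taxable wages = $1665.37 − $144.03 = $1521.34
Local income tax: $1521.34 × 0.04 = $60.85
Federal withholding: $1521.34 × 0.1875 = $285.25
State withholding: $1521.34 × 0.09 = $136.92
State disability insurance: only $138677.07 − $138115.31 = $561.76 of this check is subject → $561.76 × 0.01 = $5.62
Charitable contribution: $133.28
Total deductions = $82.21 + $61.82 + $60.85 + $285.25 + $136.92 + $5.62 + $133.28 = $765.95
Net pay = $1665.37 − $765.95 = $899.42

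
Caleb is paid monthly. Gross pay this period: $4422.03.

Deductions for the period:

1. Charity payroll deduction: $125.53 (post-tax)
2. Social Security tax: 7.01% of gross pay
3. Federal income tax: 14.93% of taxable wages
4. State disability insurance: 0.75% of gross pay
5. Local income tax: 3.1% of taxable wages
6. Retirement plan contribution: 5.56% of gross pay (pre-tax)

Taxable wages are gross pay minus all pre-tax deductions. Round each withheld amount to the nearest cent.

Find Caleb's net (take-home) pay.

$2954.53

Retirement plan contribution: $4422.03 × 0.0556 = $245.86
Taxable wages = $4422.03 − $245.86 = $4176.17
Federal income tax: $4176.17 × 0.1493 = $623.50
Local income tax: $4176.17 × 0.031 = $129.46
State disability insurance: $4422.03 × 0.0075 = $33.17
Social Security tax: $4422.03 × 0.0701 = $309.98
Charity payroll deduction: $125.53
Total deductions = $245.86 + $623.50 + $129.46 + $33.17 + $309.98 + $125.53 = $1467.50
Net pay = $4422.03 − $1467.50 = $2954.53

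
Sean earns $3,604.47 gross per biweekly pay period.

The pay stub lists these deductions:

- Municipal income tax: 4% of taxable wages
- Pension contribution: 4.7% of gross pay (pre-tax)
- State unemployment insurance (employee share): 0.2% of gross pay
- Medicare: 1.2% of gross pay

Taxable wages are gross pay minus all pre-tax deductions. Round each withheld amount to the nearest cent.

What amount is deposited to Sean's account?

$3,247.20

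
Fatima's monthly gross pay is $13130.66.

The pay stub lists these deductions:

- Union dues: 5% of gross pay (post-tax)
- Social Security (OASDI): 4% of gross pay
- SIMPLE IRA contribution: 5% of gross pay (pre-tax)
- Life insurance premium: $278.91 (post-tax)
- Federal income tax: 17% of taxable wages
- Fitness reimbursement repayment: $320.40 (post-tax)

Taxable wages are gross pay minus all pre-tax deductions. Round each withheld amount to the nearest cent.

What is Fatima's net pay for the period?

SIMPLE IRA contribution: $13130.66 × 0.05 = $656.53
Taxable wages = $13130.66 − $656.53 = $12474.13
Federal income tax: $12474.13 × 0.17 = $2120.60
Social Security (OASDI): $13130.66 × 0.04 = $525.23
Union dues: $13130.66 × 0.05 = $656.53
Life insurance premium: $278.91
Fitness reimbursement repayment: $320.40
Total deductions = $656.53 + $2120.60 + $525.23 + $656.53 + $278.91 + $320.40 = $4558.20
Net pay = $13130.66 − $4558.20 = $8572.46

$8572.46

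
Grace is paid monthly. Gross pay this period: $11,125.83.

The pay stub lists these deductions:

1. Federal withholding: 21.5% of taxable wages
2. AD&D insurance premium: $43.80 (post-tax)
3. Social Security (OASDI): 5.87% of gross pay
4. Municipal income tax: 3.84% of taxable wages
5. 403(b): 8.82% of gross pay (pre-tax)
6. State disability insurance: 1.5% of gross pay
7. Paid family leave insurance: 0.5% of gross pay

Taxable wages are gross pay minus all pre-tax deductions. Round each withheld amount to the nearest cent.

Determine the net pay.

403(b): $11,125.83 × 0.0882 = $981.30
Taxable wages = $11,125.83 − $981.30 = $10,144.53
Municipal income tax: $10,144.53 × 0.0384 = $389.55
Federal withholding: $10,144.53 × 0.215 = $2,181.07
Social Security (OASDI): $11,125.83 × 0.0587 = $653.09
State disability insurance: $11,125.83 × 0.015 = $166.89
Paid family leave insurance: $11,125.83 × 0.005 = $55.63
AD&D insurance premium: $43.80
Total deductions = $981.30 + $389.55 + $2,181.07 + $653.09 + $166.89 + $55.63 + $43.80 = $4,471.33
Net pay = $11,125.83 − $4,471.33 = $6,654.50

$6,654.50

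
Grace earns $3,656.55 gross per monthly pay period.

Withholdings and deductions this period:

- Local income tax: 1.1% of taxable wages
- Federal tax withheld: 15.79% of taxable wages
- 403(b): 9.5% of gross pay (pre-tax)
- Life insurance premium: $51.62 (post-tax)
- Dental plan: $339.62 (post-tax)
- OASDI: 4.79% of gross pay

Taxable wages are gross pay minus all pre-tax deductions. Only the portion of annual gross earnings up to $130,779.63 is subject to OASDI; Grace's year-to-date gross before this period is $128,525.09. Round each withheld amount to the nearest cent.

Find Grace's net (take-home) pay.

$2,251.03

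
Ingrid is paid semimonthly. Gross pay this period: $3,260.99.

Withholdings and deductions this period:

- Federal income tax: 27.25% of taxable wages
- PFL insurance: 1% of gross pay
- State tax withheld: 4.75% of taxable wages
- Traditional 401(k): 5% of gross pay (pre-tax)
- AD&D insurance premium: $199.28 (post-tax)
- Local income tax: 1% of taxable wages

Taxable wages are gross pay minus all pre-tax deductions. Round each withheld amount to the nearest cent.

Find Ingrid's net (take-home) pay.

$1,843.73

Traditional 401(k): $3,260.99 × 0.05 = $163.05
Taxable wages = $3,260.99 − $163.05 = $3,097.94
Local income tax: $3,097.94 × 0.01 = $30.98
Federal income tax: $3,097.94 × 0.2725 = $844.19
State tax withheld: $3,097.94 × 0.0475 = $147.15
PFL insurance: $3,260.99 × 0.01 = $32.61
AD&D insurance premium: $199.28
Total deductions = $163.05 + $30.98 + $844.19 + $147.15 + $32.61 + $199.28 = $1,417.26
Net pay = $3,260.99 − $1,417.26 = $1,843.73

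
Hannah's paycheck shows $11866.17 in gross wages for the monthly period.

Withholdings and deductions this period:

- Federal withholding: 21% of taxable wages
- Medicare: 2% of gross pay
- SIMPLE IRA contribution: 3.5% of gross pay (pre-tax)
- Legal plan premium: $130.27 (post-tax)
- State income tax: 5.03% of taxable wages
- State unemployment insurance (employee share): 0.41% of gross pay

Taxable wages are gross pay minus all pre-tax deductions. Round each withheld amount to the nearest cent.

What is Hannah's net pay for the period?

SIMPLE IRA contribution: $11866.17 × 0.035 = $415.32
Taxable wages = $11866.17 − $415.32 = $11450.85
Federal withholding: $11450.85 × 0.21 = $2404.68
State income tax: $11450.85 × 0.0503 = $575.98
Medicare: $11866.17 × 0.02 = $237.32
State unemployment insurance (employee share): $11866.17 × 0.0041 = $48.65
Legal plan premium: $130.27
Total deductions = $415.32 + $2404.68 + $575.98 + $237.32 + $48.65 + $130.27 = $3812.22
Net pay = $11866.17 − $3812.22 = $8053.95

$8053.95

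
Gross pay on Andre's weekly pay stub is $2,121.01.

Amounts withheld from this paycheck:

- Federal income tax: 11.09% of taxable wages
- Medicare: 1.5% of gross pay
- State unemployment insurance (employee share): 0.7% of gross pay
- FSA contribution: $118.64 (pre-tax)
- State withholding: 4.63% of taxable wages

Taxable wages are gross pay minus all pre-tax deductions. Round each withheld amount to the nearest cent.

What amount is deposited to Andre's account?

FSA contribution: $118.64
Taxable wages = $2,121.01 − $118.64 = $2,002.37
State withholding: $2,002.37 × 0.0463 = $92.71
Federal income tax: $2,002.37 × 0.1109 = $222.06
State unemployment insurance (employee share): $2,121.01 × 0.007 = $14.85
Medicare: $2,121.01 × 0.015 = $31.82
Total deductions = $118.64 + $92.71 + $222.06 + $14.85 + $31.82 = $480.08
Net pay = $2,121.01 − $480.08 = $1,640.93

$1,640.93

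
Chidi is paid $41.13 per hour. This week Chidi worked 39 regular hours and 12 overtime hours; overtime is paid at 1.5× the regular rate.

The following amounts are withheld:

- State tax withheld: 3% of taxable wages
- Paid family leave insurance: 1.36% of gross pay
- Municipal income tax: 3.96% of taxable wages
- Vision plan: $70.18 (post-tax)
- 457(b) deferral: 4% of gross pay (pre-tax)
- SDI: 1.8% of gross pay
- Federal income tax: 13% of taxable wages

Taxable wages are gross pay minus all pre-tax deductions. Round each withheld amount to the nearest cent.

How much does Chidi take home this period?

$1,657.15

Regular pay: 39 × $41.13 = $1,604.07
Overtime pay: 12 × $41.13 × 1.5 = $740.34
Gross pay = $1,604.07 + $740.34 = $2,344.41
457(b) deferral: $2,344.41 × 0.04 = $93.78
Taxable wages = $2,344.41 − $93.78 = $2,250.63
Municipal income tax: $2,250.63 × 0.0396 = $89.12
Federal income tax: $2,250.63 × 0.13 = $292.58
State tax withheld: $2,250.63 × 0.03 = $67.52
Paid family leave insurance: $2,344.41 × 0.0136 = $31.88
SDI: $2,344.41 × 0.018 = $42.20
Vision plan: $70.18
Total deductions = $93.78 + $89.12 + $292.58 + $67.52 + $31.88 + $42.20 + $70.18 = $687.26
Net pay = $2,344.41 − $687.26 = $1,657.15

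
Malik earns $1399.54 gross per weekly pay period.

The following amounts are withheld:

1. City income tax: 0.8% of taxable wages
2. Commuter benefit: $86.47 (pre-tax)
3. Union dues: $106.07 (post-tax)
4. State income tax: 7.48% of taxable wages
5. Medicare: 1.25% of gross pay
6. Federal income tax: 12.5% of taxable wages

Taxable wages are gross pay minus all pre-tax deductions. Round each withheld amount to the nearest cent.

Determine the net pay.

Commuter benefit: $86.47
Taxable wages = $1399.54 − $86.47 = $1313.07
Federal income tax: $1313.07 × 0.125 = $164.13
City income tax: $1313.07 × 0.008 = $10.50
State income tax: $1313.07 × 0.0748 = $98.22
Medicare: $1399.54 × 0.0125 = $17.49
Union dues: $106.07
Total deductions = $86.47 + $164.13 + $10.50 + $98.22 + $17.49 + $106.07 = $482.88
Net pay = $1399.54 − $482.88 = $916.66

$916.66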